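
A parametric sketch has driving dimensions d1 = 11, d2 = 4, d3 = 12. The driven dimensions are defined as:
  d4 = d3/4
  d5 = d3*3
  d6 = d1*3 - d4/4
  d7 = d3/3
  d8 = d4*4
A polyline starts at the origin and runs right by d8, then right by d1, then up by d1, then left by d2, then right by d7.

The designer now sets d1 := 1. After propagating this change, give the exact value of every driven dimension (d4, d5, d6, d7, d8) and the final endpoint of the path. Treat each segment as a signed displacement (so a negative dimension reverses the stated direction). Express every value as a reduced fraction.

Apply edit: d1 := 1
  d4 = d3/4 = 3
  d5 = d3*3 = 36
  d6 = d1*3 - d4/4 = 9/4
  d7 = d3/3 = 4
  d8 = d4*4 = 12
Walk from origin (0, 0):
  seg 1: right by d8 = 12 → (12, 0)
  seg 2: right by d1 = 1 → (13, 0)
  seg 3: up by d1 = 1 → (13, 1)
  seg 4: left by d2 = 4 → (9, 1)
  seg 5: right by d7 = 4 → (13, 1)

d4 = 3
d5 = 36
d6 = 9/4
d7 = 4
d8 = 12
endpoint = (13, 1)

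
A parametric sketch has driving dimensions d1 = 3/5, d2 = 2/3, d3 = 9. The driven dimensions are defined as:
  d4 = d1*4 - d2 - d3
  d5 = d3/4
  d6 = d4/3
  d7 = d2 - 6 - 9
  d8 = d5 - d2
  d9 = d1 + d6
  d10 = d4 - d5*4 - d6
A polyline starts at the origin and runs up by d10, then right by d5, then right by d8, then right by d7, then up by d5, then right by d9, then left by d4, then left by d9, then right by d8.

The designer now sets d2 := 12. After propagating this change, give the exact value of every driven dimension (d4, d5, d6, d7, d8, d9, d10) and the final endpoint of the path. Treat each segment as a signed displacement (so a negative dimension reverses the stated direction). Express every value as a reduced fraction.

d4 = -93/5
d5 = 9/4
d6 = -31/5
d7 = -3
d8 = -39/4
d9 = -28/5
d10 = -107/5
endpoint = (-33/20, -383/20)

Apply edit: d2 := 12
  d4 = d1*4 - d2 - d3 = -93/5
  d5 = d3/4 = 9/4
  d6 = d4/3 = -31/5
  d7 = d2 - 6 - 9 = -3
  d8 = d5 - d2 = -39/4
  d9 = d1 + d6 = -28/5
  d10 = d4 - d5*4 - d6 = -107/5
Walk from origin (0, 0):
  seg 1: up by d10 = -107/5 → (0, -107/5)
  seg 2: right by d5 = 9/4 → (9/4, -107/5)
  seg 3: right by d8 = -39/4 → (-15/2, -107/5)
  seg 4: right by d7 = -3 → (-21/2, -107/5)
  seg 5: up by d5 = 9/4 → (-21/2, -383/20)
  seg 6: right by d9 = -28/5 → (-161/10, -383/20)
  seg 7: left by d4 = -93/5 → (5/2, -383/20)
  seg 8: left by d9 = -28/5 → (81/10, -383/20)
  seg 9: right by d8 = -39/4 → (-33/20, -383/20)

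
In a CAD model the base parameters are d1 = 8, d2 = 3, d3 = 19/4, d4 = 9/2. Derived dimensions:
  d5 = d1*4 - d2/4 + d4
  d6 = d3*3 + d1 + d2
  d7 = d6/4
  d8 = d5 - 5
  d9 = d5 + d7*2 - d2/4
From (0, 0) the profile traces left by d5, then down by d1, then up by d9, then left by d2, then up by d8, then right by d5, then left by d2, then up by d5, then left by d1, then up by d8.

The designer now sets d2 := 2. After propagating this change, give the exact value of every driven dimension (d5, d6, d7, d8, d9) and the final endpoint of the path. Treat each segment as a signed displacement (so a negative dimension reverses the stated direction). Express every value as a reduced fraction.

Apply edit: d2 := 2
  d5 = d1*4 - d2/4 + d4 = 36
  d6 = d3*3 + d1 + d2 = 97/4
  d7 = d6/4 = 97/16
  d8 = d5 - 5 = 31
  d9 = d5 + d7*2 - d2/4 = 381/8
Walk from origin (0, 0):
  seg 1: left by d5 = 36 → (-36, 0)
  seg 2: down by d1 = 8 → (-36, -8)
  seg 3: up by d9 = 381/8 → (-36, 317/8)
  seg 4: left by d2 = 2 → (-38, 317/8)
  seg 5: up by d8 = 31 → (-38, 565/8)
  seg 6: right by d5 = 36 → (-2, 565/8)
  seg 7: left by d2 = 2 → (-4, 565/8)
  seg 8: up by d5 = 36 → (-4, 853/8)
  seg 9: left by d1 = 8 → (-12, 853/8)
  seg 10: up by d8 = 31 → (-12, 1101/8)

d5 = 36
d6 = 97/4
d7 = 97/16
d8 = 31
d9 = 381/8
endpoint = (-12, 1101/8)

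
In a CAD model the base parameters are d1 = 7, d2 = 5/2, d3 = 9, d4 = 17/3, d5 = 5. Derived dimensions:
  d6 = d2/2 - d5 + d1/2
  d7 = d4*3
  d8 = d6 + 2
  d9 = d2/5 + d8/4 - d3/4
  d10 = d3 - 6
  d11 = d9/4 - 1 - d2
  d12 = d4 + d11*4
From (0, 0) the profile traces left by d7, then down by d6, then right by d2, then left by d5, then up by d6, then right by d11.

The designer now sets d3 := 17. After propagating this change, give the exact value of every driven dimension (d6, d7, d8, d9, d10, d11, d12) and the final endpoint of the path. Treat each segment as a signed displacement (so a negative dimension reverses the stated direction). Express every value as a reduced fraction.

d6 = -1/4
d7 = 17
d8 = 7/4
d9 = -53/16
d10 = 11
d11 = -277/64
d12 = -559/48
endpoint = (-1525/64, 0)

Apply edit: d3 := 17
  d6 = d2/2 - d5 + d1/2 = -1/4
  d7 = d4*3 = 17
  d8 = d6 + 2 = 7/4
  d9 = d2/5 + d8/4 - d3/4 = -53/16
  d10 = d3 - 6 = 11
  d11 = d9/4 - 1 - d2 = -277/64
  d12 = d4 + d11*4 = -559/48
Walk from origin (0, 0):
  seg 1: left by d7 = 17 → (-17, 0)
  seg 2: down by d6 = -1/4 → (-17, 1/4)
  seg 3: right by d2 = 5/2 → (-29/2, 1/4)
  seg 4: left by d5 = 5 → (-39/2, 1/4)
  seg 5: up by d6 = -1/4 → (-39/2, 0)
  seg 6: right by d11 = -277/64 → (-1525/64, 0)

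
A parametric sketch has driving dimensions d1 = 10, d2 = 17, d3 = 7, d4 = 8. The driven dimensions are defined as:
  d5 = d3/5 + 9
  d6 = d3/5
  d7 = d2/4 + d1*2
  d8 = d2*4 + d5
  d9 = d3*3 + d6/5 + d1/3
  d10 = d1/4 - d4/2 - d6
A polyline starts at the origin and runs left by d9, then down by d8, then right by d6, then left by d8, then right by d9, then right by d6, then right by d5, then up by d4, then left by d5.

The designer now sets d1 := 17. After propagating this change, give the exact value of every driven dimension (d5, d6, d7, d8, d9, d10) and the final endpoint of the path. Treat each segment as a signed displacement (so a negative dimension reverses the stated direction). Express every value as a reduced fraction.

Apply edit: d1 := 17
  d5 = d3/5 + 9 = 52/5
  d6 = d3/5 = 7/5
  d7 = d2/4 + d1*2 = 153/4
  d8 = d2*4 + d5 = 392/5
  d9 = d3*3 + d6/5 + d1/3 = 2021/75
  d10 = d1/4 - d4/2 - d6 = -23/20
Walk from origin (0, 0):
  seg 1: left by d9 = 2021/75 → (-2021/75, 0)
  seg 2: down by d8 = 392/5 → (-2021/75, -392/5)
  seg 3: right by d6 = 7/5 → (-1916/75, -392/5)
  seg 4: left by d8 = 392/5 → (-7796/75, -392/5)
  seg 5: right by d9 = 2021/75 → (-77, -392/5)
  seg 6: right by d6 = 7/5 → (-378/5, -392/5)
  seg 7: right by d5 = 52/5 → (-326/5, -392/5)
  seg 8: up by d4 = 8 → (-326/5, -352/5)
  seg 9: left by d5 = 52/5 → (-378/5, -352/5)

d5 = 52/5
d6 = 7/5
d7 = 153/4
d8 = 392/5
d9 = 2021/75
d10 = -23/20
endpoint = (-378/5, -352/5)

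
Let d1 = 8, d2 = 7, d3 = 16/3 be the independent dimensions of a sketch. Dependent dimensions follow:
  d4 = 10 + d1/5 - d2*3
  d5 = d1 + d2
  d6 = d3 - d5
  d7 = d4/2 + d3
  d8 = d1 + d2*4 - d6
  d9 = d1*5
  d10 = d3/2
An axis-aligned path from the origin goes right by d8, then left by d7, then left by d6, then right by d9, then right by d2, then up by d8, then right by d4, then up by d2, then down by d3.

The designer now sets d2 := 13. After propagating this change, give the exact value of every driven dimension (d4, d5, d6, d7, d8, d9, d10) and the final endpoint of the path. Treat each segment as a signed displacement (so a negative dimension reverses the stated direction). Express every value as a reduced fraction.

Apply edit: d2 := 13
  d4 = 10 + d1/5 - d2*3 = -137/5
  d5 = d1 + d2 = 21
  d6 = d3 - d5 = -47/3
  d7 = d4/2 + d3 = -251/30
  d8 = d1 + d2*4 - d6 = 227/3
  d9 = d1*5 = 40
  d10 = d3/2 = 8/3
Walk from origin (0, 0):
  seg 1: right by d8 = 227/3 → (227/3, 0)
  seg 2: left by d7 = -251/30 → (2521/30, 0)
  seg 3: left by d6 = -47/3 → (997/10, 0)
  seg 4: right by d9 = 40 → (1397/10, 0)
  seg 5: right by d2 = 13 → (1527/10, 0)
  seg 6: up by d8 = 227/3 → (1527/10, 227/3)
  seg 7: right by d4 = -137/5 → (1253/10, 227/3)
  seg 8: up by d2 = 13 → (1253/10, 266/3)
  seg 9: down by d3 = 16/3 → (1253/10, 250/3)

d4 = -137/5
d5 = 21
d6 = -47/3
d7 = -251/30
d8 = 227/3
d9 = 40
d10 = 8/3
endpoint = (1253/10, 250/3)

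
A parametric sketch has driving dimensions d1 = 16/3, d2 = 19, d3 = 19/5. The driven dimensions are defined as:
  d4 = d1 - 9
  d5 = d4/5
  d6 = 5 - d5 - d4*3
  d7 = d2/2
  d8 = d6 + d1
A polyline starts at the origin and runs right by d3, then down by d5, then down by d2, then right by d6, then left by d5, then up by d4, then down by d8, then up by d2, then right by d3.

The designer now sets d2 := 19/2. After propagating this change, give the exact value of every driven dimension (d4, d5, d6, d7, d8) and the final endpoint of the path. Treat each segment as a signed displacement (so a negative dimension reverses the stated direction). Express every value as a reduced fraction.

Apply edit: d2 := 19/2
  d4 = d1 - 9 = -11/3
  d5 = d4/5 = -11/15
  d6 = 5 - d5 - d4*3 = 251/15
  d7 = d2/2 = 19/4
  d8 = d6 + d1 = 331/15
Walk from origin (0, 0):
  seg 1: right by d3 = 19/5 → (19/5, 0)
  seg 2: down by d5 = -11/15 → (19/5, 11/15)
  seg 3: down by d2 = 19/2 → (19/5, -263/30)
  seg 4: right by d6 = 251/15 → (308/15, -263/30)
  seg 5: left by d5 = -11/15 → (319/15, -263/30)
  seg 6: up by d4 = -11/3 → (319/15, -373/30)
  seg 7: down by d8 = 331/15 → (319/15, -69/2)
  seg 8: up by d2 = 19/2 → (319/15, -25)
  seg 9: right by d3 = 19/5 → (376/15, -25)

d4 = -11/3
d5 = -11/15
d6 = 251/15
d7 = 19/4
d8 = 331/15
endpoint = (376/15, -25)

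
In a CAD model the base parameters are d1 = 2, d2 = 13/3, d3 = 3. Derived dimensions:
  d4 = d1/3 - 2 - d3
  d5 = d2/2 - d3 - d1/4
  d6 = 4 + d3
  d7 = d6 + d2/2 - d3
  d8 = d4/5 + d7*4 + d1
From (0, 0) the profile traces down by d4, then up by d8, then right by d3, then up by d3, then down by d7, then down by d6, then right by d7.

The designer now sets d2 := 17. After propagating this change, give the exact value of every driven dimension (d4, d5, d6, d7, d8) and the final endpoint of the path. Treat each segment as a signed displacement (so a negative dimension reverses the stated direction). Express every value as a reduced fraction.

d4 = -13/3
d5 = 5
d6 = 7
d7 = 25/2
d8 = 767/15
endpoint = (31/2, 1169/30)

Apply edit: d2 := 17
  d4 = d1/3 - 2 - d3 = -13/3
  d5 = d2/2 - d3 - d1/4 = 5
  d6 = 4 + d3 = 7
  d7 = d6 + d2/2 - d3 = 25/2
  d8 = d4/5 + d7*4 + d1 = 767/15
Walk from origin (0, 0):
  seg 1: down by d4 = -13/3 → (0, 13/3)
  seg 2: up by d8 = 767/15 → (0, 832/15)
  seg 3: right by d3 = 3 → (3, 832/15)
  seg 4: up by d3 = 3 → (3, 877/15)
  seg 5: down by d7 = 25/2 → (3, 1379/30)
  seg 6: down by d6 = 7 → (3, 1169/30)
  seg 7: right by d7 = 25/2 → (31/2, 1169/30)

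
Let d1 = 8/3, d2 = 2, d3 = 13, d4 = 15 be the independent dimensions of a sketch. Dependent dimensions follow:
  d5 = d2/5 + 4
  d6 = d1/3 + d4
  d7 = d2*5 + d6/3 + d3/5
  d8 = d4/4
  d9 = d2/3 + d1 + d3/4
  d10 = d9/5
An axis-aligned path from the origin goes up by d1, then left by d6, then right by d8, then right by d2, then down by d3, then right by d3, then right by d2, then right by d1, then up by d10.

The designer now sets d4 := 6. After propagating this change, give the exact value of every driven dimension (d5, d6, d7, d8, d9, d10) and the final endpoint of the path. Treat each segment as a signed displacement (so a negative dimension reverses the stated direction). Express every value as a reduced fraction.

d5 = 22/5
d6 = 62/9
d7 = 2011/135
d8 = 3/2
d9 = 79/12
d10 = 79/60
endpoint = (257/18, -541/60)

Apply edit: d4 := 6
  d5 = d2/5 + 4 = 22/5
  d6 = d1/3 + d4 = 62/9
  d7 = d2*5 + d6/3 + d3/5 = 2011/135
  d8 = d4/4 = 3/2
  d9 = d2/3 + d1 + d3/4 = 79/12
  d10 = d9/5 = 79/60
Walk from origin (0, 0):
  seg 1: up by d1 = 8/3 → (0, 8/3)
  seg 2: left by d6 = 62/9 → (-62/9, 8/3)
  seg 3: right by d8 = 3/2 → (-97/18, 8/3)
  seg 4: right by d2 = 2 → (-61/18, 8/3)
  seg 5: down by d3 = 13 → (-61/18, -31/3)
  seg 6: right by d3 = 13 → (173/18, -31/3)
  seg 7: right by d2 = 2 → (209/18, -31/3)
  seg 8: right by d1 = 8/3 → (257/18, -31/3)
  seg 9: up by d10 = 79/60 → (257/18, -541/60)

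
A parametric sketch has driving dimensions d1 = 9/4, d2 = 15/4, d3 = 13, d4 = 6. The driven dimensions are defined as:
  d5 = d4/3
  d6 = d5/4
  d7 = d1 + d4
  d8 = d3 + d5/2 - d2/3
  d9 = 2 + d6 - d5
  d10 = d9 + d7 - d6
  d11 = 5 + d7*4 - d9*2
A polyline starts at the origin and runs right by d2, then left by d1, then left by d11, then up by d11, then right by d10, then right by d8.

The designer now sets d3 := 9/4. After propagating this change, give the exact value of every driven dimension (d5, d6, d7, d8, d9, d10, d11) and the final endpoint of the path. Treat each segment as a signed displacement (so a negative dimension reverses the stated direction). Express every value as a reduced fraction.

Apply edit: d3 := 9/4
  d5 = d4/3 = 2
  d6 = d5/4 = 1/2
  d7 = d1 + d4 = 33/4
  d8 = d3 + d5/2 - d2/3 = 2
  d9 = 2 + d6 - d5 = 1/2
  d10 = d9 + d7 - d6 = 33/4
  d11 = 5 + d7*4 - d9*2 = 37
Walk from origin (0, 0):
  seg 1: right by d2 = 15/4 → (15/4, 0)
  seg 2: left by d1 = 9/4 → (3/2, 0)
  seg 3: left by d11 = 37 → (-71/2, 0)
  seg 4: up by d11 = 37 → (-71/2, 37)
  seg 5: right by d10 = 33/4 → (-109/4, 37)
  seg 6: right by d8 = 2 → (-101/4, 37)

d5 = 2
d6 = 1/2
d7 = 33/4
d8 = 2
d9 = 1/2
d10 = 33/4
d11 = 37
endpoint = (-101/4, 37)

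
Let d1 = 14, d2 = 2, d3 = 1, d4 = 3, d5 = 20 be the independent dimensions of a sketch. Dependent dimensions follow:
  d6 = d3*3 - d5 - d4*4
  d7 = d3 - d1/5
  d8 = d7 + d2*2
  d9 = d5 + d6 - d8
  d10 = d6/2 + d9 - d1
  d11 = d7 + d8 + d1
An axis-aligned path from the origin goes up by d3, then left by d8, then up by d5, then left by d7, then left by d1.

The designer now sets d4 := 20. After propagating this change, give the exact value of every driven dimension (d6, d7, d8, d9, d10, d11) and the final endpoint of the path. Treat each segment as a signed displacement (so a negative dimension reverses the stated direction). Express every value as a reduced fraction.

d6 = -97
d7 = -9/5
d8 = 11/5
d9 = -396/5
d10 = -1417/10
d11 = 72/5
endpoint = (-72/5, 21)

Apply edit: d4 := 20
  d6 = d3*3 - d5 - d4*4 = -97
  d7 = d3 - d1/5 = -9/5
  d8 = d7 + d2*2 = 11/5
  d9 = d5 + d6 - d8 = -396/5
  d10 = d6/2 + d9 - d1 = -1417/10
  d11 = d7 + d8 + d1 = 72/5
Walk from origin (0, 0):
  seg 1: up by d3 = 1 → (0, 1)
  seg 2: left by d8 = 11/5 → (-11/5, 1)
  seg 3: up by d5 = 20 → (-11/5, 21)
  seg 4: left by d7 = -9/5 → (-2/5, 21)
  seg 5: left by d1 = 14 → (-72/5, 21)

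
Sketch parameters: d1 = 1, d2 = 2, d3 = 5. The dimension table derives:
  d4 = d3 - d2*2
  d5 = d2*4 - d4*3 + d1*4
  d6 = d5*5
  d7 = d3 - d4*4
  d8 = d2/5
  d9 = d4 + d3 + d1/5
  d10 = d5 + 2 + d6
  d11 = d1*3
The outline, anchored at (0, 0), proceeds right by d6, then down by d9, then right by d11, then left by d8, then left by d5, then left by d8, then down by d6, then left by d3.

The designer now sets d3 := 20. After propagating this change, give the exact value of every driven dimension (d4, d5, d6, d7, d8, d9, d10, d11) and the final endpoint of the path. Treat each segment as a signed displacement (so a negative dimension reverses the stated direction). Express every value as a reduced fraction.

d4 = 16
d5 = -36
d6 = -180
d7 = -44
d8 = 2/5
d9 = 181/5
d10 = -214
d11 = 3
endpoint = (-809/5, 719/5)

Apply edit: d3 := 20
  d4 = d3 - d2*2 = 16
  d5 = d2*4 - d4*3 + d1*4 = -36
  d6 = d5*5 = -180
  d7 = d3 - d4*4 = -44
  d8 = d2/5 = 2/5
  d9 = d4 + d3 + d1/5 = 181/5
  d10 = d5 + 2 + d6 = -214
  d11 = d1*3 = 3
Walk from origin (0, 0):
  seg 1: right by d6 = -180 → (-180, 0)
  seg 2: down by d9 = 181/5 → (-180, -181/5)
  seg 3: right by d11 = 3 → (-177, -181/5)
  seg 4: left by d8 = 2/5 → (-887/5, -181/5)
  seg 5: left by d5 = -36 → (-707/5, -181/5)
  seg 6: left by d8 = 2/5 → (-709/5, -181/5)
  seg 7: down by d6 = -180 → (-709/5, 719/5)
  seg 8: left by d3 = 20 → (-809/5, 719/5)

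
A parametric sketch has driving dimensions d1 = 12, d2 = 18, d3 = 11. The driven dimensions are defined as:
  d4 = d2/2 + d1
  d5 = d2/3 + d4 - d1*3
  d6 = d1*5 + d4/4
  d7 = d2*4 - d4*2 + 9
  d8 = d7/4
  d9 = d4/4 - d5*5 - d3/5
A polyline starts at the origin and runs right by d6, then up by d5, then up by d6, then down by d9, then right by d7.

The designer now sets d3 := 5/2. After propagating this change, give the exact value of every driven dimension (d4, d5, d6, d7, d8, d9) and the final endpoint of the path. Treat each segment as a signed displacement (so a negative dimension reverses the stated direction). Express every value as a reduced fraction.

d4 = 21
d5 = -9
d6 = 261/4
d7 = 39
d8 = 39/4
d9 = 199/4
endpoint = (417/4, 13/2)

Apply edit: d3 := 5/2
  d4 = d2/2 + d1 = 21
  d5 = d2/3 + d4 - d1*3 = -9
  d6 = d1*5 + d4/4 = 261/4
  d7 = d2*4 - d4*2 + 9 = 39
  d8 = d7/4 = 39/4
  d9 = d4/4 - d5*5 - d3/5 = 199/4
Walk from origin (0, 0):
  seg 1: right by d6 = 261/4 → (261/4, 0)
  seg 2: up by d5 = -9 → (261/4, -9)
  seg 3: up by d6 = 261/4 → (261/4, 225/4)
  seg 4: down by d9 = 199/4 → (261/4, 13/2)
  seg 5: right by d7 = 39 → (417/4, 13/2)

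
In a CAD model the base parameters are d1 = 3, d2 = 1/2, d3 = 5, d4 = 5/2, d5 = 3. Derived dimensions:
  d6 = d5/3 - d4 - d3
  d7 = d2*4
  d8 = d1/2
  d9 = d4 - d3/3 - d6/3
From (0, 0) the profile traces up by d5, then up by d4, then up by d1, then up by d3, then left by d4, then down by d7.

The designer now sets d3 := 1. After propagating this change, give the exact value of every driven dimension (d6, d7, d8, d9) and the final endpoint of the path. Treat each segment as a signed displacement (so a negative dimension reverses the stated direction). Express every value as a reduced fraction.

Apply edit: d3 := 1
  d6 = d5/3 - d4 - d3 = -5/2
  d7 = d2*4 = 2
  d8 = d1/2 = 3/2
  d9 = d4 - d3/3 - d6/3 = 3
Walk from origin (0, 0):
  seg 1: up by d5 = 3 → (0, 3)
  seg 2: up by d4 = 5/2 → (0, 11/2)
  seg 3: up by d1 = 3 → (0, 17/2)
  seg 4: up by d3 = 1 → (0, 19/2)
  seg 5: left by d4 = 5/2 → (-5/2, 19/2)
  seg 6: down by d7 = 2 → (-5/2, 15/2)

d6 = -5/2
d7 = 2
d8 = 3/2
d9 = 3
endpoint = (-5/2, 15/2)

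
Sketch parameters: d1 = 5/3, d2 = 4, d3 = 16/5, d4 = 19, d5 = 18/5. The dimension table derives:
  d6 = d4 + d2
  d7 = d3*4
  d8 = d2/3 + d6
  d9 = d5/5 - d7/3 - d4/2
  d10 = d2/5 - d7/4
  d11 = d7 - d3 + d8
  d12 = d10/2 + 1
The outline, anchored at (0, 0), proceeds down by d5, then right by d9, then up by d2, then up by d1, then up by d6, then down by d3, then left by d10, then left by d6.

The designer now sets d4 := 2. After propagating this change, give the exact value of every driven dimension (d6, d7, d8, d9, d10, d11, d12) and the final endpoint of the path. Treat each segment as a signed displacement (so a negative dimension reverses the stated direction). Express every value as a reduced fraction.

Apply edit: d4 := 2
  d6 = d4 + d2 = 6
  d7 = d3*4 = 64/5
  d8 = d2/3 + d6 = 22/3
  d9 = d5/5 - d7/3 - d4/2 = -341/75
  d10 = d2/5 - d7/4 = -12/5
  d11 = d7 - d3 + d8 = 254/15
  d12 = d10/2 + 1 = -1/5
Walk from origin (0, 0):
  seg 1: down by d5 = 18/5 → (0, -18/5)
  seg 2: right by d9 = -341/75 → (-341/75, -18/5)
  seg 3: up by d2 = 4 → (-341/75, 2/5)
  seg 4: up by d1 = 5/3 → (-341/75, 31/15)
  seg 5: up by d6 = 6 → (-341/75, 121/15)
  seg 6: down by d3 = 16/5 → (-341/75, 73/15)
  seg 7: left by d10 = -12/5 → (-161/75, 73/15)
  seg 8: left by d6 = 6 → (-611/75, 73/15)

d6 = 6
d7 = 64/5
d8 = 22/3
d9 = -341/75
d10 = -12/5
d11 = 254/15
d12 = -1/5
endpoint = (-611/75, 73/15)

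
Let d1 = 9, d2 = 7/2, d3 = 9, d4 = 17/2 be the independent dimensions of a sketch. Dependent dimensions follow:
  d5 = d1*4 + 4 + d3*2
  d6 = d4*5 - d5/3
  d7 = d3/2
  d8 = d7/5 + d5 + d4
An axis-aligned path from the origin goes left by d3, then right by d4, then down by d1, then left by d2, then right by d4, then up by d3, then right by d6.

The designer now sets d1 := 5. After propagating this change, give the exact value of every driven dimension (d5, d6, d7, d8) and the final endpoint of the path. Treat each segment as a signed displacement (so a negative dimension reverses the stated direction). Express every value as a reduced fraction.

d5 = 42
d6 = 57/2
d7 = 9/2
d8 = 257/5
endpoint = (33, 4)

Apply edit: d1 := 5
  d5 = d1*4 + 4 + d3*2 = 42
  d6 = d4*5 - d5/3 = 57/2
  d7 = d3/2 = 9/2
  d8 = d7/5 + d5 + d4 = 257/5
Walk from origin (0, 0):
  seg 1: left by d3 = 9 → (-9, 0)
  seg 2: right by d4 = 17/2 → (-1/2, 0)
  seg 3: down by d1 = 5 → (-1/2, -5)
  seg 4: left by d2 = 7/2 → (-4, -5)
  seg 5: right by d4 = 17/2 → (9/2, -5)
  seg 6: up by d3 = 9 → (9/2, 4)
  seg 7: right by d6 = 57/2 → (33, 4)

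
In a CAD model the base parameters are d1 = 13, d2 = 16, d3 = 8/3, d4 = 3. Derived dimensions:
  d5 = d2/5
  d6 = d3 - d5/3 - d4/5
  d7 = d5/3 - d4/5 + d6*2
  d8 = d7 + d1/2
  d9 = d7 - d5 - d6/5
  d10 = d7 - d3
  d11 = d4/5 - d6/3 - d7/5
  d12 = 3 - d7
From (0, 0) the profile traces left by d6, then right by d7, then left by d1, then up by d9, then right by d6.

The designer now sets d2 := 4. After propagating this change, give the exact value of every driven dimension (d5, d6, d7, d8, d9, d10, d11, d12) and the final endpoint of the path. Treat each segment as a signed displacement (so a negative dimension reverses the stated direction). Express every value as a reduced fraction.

d5 = 4/5
d6 = 9/5
d7 = 49/15
d8 = 293/30
d9 = 158/75
d10 = 3/5
d11 = -49/75
d12 = -4/15
endpoint = (-146/15, 158/75)

Apply edit: d2 := 4
  d5 = d2/5 = 4/5
  d6 = d3 - d5/3 - d4/5 = 9/5
  d7 = d5/3 - d4/5 + d6*2 = 49/15
  d8 = d7 + d1/2 = 293/30
  d9 = d7 - d5 - d6/5 = 158/75
  d10 = d7 - d3 = 3/5
  d11 = d4/5 - d6/3 - d7/5 = -49/75
  d12 = 3 - d7 = -4/15
Walk from origin (0, 0):
  seg 1: left by d6 = 9/5 → (-9/5, 0)
  seg 2: right by d7 = 49/15 → (22/15, 0)
  seg 3: left by d1 = 13 → (-173/15, 0)
  seg 4: up by d9 = 158/75 → (-173/15, 158/75)
  seg 5: right by d6 = 9/5 → (-146/15, 158/75)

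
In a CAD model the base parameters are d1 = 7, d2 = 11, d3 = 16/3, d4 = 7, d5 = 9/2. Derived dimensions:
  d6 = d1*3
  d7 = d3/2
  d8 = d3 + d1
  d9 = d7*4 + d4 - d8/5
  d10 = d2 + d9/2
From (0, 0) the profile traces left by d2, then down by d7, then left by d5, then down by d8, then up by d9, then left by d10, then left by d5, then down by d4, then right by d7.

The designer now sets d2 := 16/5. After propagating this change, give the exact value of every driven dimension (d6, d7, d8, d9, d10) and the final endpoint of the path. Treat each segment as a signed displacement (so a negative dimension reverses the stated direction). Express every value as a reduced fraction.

d6 = 21
d7 = 8/3
d8 = 37/3
d9 = 76/5
d10 = 54/5
endpoint = (-61/3, -34/5)

Apply edit: d2 := 16/5
  d6 = d1*3 = 21
  d7 = d3/2 = 8/3
  d8 = d3 + d1 = 37/3
  d9 = d7*4 + d4 - d8/5 = 76/5
  d10 = d2 + d9/2 = 54/5
Walk from origin (0, 0):
  seg 1: left by d2 = 16/5 → (-16/5, 0)
  seg 2: down by d7 = 8/3 → (-16/5, -8/3)
  seg 3: left by d5 = 9/2 → (-77/10, -8/3)
  seg 4: down by d8 = 37/3 → (-77/10, -15)
  seg 5: up by d9 = 76/5 → (-77/10, 1/5)
  seg 6: left by d10 = 54/5 → (-37/2, 1/5)
  seg 7: left by d5 = 9/2 → (-23, 1/5)
  seg 8: down by d4 = 7 → (-23, -34/5)
  seg 9: right by d7 = 8/3 → (-61/3, -34/5)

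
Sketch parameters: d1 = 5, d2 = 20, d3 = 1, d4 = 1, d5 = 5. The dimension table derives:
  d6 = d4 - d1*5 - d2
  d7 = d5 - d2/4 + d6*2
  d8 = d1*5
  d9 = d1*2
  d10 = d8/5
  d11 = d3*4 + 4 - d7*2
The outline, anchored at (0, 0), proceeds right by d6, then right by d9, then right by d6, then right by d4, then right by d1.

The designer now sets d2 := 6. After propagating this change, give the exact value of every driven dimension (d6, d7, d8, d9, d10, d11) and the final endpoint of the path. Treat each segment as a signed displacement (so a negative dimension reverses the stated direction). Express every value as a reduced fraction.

Apply edit: d2 := 6
  d6 = d4 - d1*5 - d2 = -30
  d7 = d5 - d2/4 + d6*2 = -113/2
  d8 = d1*5 = 25
  d9 = d1*2 = 10
  d10 = d8/5 = 5
  d11 = d3*4 + 4 - d7*2 = 121
Walk from origin (0, 0):
  seg 1: right by d6 = -30 → (-30, 0)
  seg 2: right by d9 = 10 → (-20, 0)
  seg 3: right by d6 = -30 → (-50, 0)
  seg 4: right by d4 = 1 → (-49, 0)
  seg 5: right by d1 = 5 → (-44, 0)

d6 = -30
d7 = -113/2
d8 = 25
d9 = 10
d10 = 5
d11 = 121
endpoint = (-44, 0)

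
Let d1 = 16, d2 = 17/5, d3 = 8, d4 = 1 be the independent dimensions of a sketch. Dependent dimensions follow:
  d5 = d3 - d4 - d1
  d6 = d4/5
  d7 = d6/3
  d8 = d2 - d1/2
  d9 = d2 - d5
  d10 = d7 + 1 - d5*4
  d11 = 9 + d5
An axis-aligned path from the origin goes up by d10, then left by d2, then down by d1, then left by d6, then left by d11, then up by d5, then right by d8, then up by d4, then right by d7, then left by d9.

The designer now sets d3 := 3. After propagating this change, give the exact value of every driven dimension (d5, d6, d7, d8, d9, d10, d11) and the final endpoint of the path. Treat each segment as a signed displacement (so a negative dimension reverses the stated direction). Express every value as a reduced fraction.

Apply edit: d3 := 3
  d5 = d3 - d4 - d1 = -14
  d6 = d4/5 = 1/5
  d7 = d6/3 = 1/15
  d8 = d2 - d1/2 = -23/5
  d9 = d2 - d5 = 87/5
  d10 = d7 + 1 - d5*4 = 856/15
  d11 = 9 + d5 = -5
Walk from origin (0, 0):
  seg 1: up by d10 = 856/15 → (0, 856/15)
  seg 2: left by d2 = 17/5 → (-17/5, 856/15)
  seg 3: down by d1 = 16 → (-17/5, 616/15)
  seg 4: left by d6 = 1/5 → (-18/5, 616/15)
  seg 5: left by d11 = -5 → (7/5, 616/15)
  seg 6: up by d5 = -14 → (7/5, 406/15)
  seg 7: right by d8 = -23/5 → (-16/5, 406/15)
  seg 8: up by d4 = 1 → (-16/5, 421/15)
  seg 9: right by d7 = 1/15 → (-47/15, 421/15)
  seg 10: left by d9 = 87/5 → (-308/15, 421/15)

d5 = -14
d6 = 1/5
d7 = 1/15
d8 = -23/5
d9 = 87/5
d10 = 856/15
d11 = -5
endpoint = (-308/15, 421/15)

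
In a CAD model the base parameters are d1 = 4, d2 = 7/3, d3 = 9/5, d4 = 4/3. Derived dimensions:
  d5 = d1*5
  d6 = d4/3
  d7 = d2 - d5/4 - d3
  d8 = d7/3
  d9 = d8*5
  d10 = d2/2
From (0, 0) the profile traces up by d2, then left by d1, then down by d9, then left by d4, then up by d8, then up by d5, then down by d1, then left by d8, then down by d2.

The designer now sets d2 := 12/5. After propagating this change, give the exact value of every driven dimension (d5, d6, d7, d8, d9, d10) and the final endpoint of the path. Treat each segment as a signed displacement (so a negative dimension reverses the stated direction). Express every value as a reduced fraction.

d5 = 20
d6 = 4/9
d7 = -22/5
d8 = -22/15
d9 = -22/3
d10 = 6/5
endpoint = (-58/15, 328/15)

Apply edit: d2 := 12/5
  d5 = d1*5 = 20
  d6 = d4/3 = 4/9
  d7 = d2 - d5/4 - d3 = -22/5
  d8 = d7/3 = -22/15
  d9 = d8*5 = -22/3
  d10 = d2/2 = 6/5
Walk from origin (0, 0):
  seg 1: up by d2 = 12/5 → (0, 12/5)
  seg 2: left by d1 = 4 → (-4, 12/5)
  seg 3: down by d9 = -22/3 → (-4, 146/15)
  seg 4: left by d4 = 4/3 → (-16/3, 146/15)
  seg 5: up by d8 = -22/15 → (-16/3, 124/15)
  seg 6: up by d5 = 20 → (-16/3, 424/15)
  seg 7: down by d1 = 4 → (-16/3, 364/15)
  seg 8: left by d8 = -22/15 → (-58/15, 364/15)
  seg 9: down by d2 = 12/5 → (-58/15, 328/15)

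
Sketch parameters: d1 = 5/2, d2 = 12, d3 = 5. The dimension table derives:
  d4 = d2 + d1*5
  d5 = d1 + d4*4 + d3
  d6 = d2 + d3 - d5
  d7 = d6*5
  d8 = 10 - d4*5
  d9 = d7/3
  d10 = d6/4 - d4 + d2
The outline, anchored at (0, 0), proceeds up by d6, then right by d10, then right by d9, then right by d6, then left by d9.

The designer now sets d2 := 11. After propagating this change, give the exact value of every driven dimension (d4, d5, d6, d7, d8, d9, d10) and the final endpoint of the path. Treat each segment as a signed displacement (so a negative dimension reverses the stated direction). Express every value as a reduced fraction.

d4 = 47/2
d5 = 203/2
d6 = -171/2
d7 = -855/2
d8 = -215/2
d9 = -285/2
d10 = -271/8
endpoint = (-955/8, -171/2)

Apply edit: d2 := 11
  d4 = d2 + d1*5 = 47/2
  d5 = d1 + d4*4 + d3 = 203/2
  d6 = d2 + d3 - d5 = -171/2
  d7 = d6*5 = -855/2
  d8 = 10 - d4*5 = -215/2
  d9 = d7/3 = -285/2
  d10 = d6/4 - d4 + d2 = -271/8
Walk from origin (0, 0):
  seg 1: up by d6 = -171/2 → (0, -171/2)
  seg 2: right by d10 = -271/8 → (-271/8, -171/2)
  seg 3: right by d9 = -285/2 → (-1411/8, -171/2)
  seg 4: right by d6 = -171/2 → (-2095/8, -171/2)
  seg 5: left by d9 = -285/2 → (-955/8, -171/2)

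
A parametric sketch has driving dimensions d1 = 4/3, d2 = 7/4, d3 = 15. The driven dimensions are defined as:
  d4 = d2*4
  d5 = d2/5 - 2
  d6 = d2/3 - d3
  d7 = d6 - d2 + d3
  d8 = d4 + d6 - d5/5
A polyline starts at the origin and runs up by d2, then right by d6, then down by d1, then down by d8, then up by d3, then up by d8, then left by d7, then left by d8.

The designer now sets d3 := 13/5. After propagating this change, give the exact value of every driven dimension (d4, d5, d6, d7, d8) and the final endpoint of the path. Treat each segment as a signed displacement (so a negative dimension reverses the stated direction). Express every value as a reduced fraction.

d4 = 7
d5 = -33/20
d6 = -121/60
d7 = -7/6
d8 = 797/150
endpoint = (-1849/300, 181/60)

Apply edit: d3 := 13/5
  d4 = d2*4 = 7
  d5 = d2/5 - 2 = -33/20
  d6 = d2/3 - d3 = -121/60
  d7 = d6 - d2 + d3 = -7/6
  d8 = d4 + d6 - d5/5 = 797/150
Walk from origin (0, 0):
  seg 1: up by d2 = 7/4 → (0, 7/4)
  seg 2: right by d6 = -121/60 → (-121/60, 7/4)
  seg 3: down by d1 = 4/3 → (-121/60, 5/12)
  seg 4: down by d8 = 797/150 → (-121/60, -1469/300)
  seg 5: up by d3 = 13/5 → (-121/60, -689/300)
  seg 6: up by d8 = 797/150 → (-121/60, 181/60)
  seg 7: left by d7 = -7/6 → (-17/20, 181/60)
  seg 8: left by d8 = 797/150 → (-1849/300, 181/60)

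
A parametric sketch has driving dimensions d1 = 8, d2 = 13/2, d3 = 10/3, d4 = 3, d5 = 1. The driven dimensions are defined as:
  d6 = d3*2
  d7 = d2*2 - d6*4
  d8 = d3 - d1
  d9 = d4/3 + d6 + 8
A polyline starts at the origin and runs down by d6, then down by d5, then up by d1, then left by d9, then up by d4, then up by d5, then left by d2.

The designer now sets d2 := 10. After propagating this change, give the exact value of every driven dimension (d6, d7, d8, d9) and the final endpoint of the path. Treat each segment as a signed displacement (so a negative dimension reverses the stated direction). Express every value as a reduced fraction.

Apply edit: d2 := 10
  d6 = d3*2 = 20/3
  d7 = d2*2 - d6*4 = -20/3
  d8 = d3 - d1 = -14/3
  d9 = d4/3 + d6 + 8 = 47/3
Walk from origin (0, 0):
  seg 1: down by d6 = 20/3 → (0, -20/3)
  seg 2: down by d5 = 1 → (0, -23/3)
  seg 3: up by d1 = 8 → (0, 1/3)
  seg 4: left by d9 = 47/3 → (-47/3, 1/3)
  seg 5: up by d4 = 3 → (-47/3, 10/3)
  seg 6: up by d5 = 1 → (-47/3, 13/3)
  seg 7: left by d2 = 10 → (-77/3, 13/3)

d6 = 20/3
d7 = -20/3
d8 = -14/3
d9 = 47/3
endpoint = (-77/3, 13/3)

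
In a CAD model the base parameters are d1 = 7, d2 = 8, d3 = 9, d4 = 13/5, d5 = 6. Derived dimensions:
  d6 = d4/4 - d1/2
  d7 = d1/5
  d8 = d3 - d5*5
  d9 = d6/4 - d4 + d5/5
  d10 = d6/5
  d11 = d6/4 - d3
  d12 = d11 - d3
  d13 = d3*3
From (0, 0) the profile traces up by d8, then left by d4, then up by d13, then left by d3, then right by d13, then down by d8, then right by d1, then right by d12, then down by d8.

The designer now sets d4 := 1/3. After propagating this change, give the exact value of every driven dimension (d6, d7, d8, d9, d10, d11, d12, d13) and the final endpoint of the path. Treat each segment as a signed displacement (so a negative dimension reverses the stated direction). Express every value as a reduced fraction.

Apply edit: d4 := 1/3
  d6 = d4/4 - d1/2 = -41/12
  d7 = d1/5 = 7/5
  d8 = d3 - d5*5 = -21
  d9 = d6/4 - d4 + d5/5 = 1/80
  d10 = d6/5 = -41/60
  d11 = d6/4 - d3 = -473/48
  d12 = d11 - d3 = -905/48
  d13 = d3*3 = 27
Walk from origin (0, 0):
  seg 1: up by d8 = -21 → (0, -21)
  seg 2: left by d4 = 1/3 → (-1/3, -21)
  seg 3: up by d13 = 27 → (-1/3, 6)
  seg 4: left by d3 = 9 → (-28/3, 6)
  seg 5: right by d13 = 27 → (53/3, 6)
  seg 6: down by d8 = -21 → (53/3, 27)
  seg 7: right by d1 = 7 → (74/3, 27)
  seg 8: right by d12 = -905/48 → (93/16, 27)
  seg 9: down by d8 = -21 → (93/16, 48)

d6 = -41/12
d7 = 7/5
d8 = -21
d9 = 1/80
d10 = -41/60
d11 = -473/48
d12 = -905/48
d13 = 27
endpoint = (93/16, 48)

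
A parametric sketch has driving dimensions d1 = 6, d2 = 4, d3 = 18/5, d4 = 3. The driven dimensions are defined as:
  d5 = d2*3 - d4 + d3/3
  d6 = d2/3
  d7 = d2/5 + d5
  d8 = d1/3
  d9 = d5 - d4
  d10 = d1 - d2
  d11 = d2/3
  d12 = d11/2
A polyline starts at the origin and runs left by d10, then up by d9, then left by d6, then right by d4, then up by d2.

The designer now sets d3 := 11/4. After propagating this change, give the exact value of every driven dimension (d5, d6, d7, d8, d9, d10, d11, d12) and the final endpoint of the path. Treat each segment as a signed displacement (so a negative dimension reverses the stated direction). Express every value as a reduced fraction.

d5 = 119/12
d6 = 4/3
d7 = 643/60
d8 = 2
d9 = 83/12
d10 = 2
d11 = 4/3
d12 = 2/3
endpoint = (-1/3, 131/12)

Apply edit: d3 := 11/4
  d5 = d2*3 - d4 + d3/3 = 119/12
  d6 = d2/3 = 4/3
  d7 = d2/5 + d5 = 643/60
  d8 = d1/3 = 2
  d9 = d5 - d4 = 83/12
  d10 = d1 - d2 = 2
  d11 = d2/3 = 4/3
  d12 = d11/2 = 2/3
Walk from origin (0, 0):
  seg 1: left by d10 = 2 → (-2, 0)
  seg 2: up by d9 = 83/12 → (-2, 83/12)
  seg 3: left by d6 = 4/3 → (-10/3, 83/12)
  seg 4: right by d4 = 3 → (-1/3, 83/12)
  seg 5: up by d2 = 4 → (-1/3, 131/12)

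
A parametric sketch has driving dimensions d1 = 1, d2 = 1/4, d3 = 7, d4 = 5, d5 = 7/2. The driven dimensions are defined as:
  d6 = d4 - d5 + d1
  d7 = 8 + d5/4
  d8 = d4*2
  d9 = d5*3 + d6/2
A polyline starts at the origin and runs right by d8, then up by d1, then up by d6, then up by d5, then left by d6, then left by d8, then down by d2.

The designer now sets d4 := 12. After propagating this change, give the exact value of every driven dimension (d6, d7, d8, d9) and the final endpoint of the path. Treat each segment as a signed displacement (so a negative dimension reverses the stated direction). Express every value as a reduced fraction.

Apply edit: d4 := 12
  d6 = d4 - d5 + d1 = 19/2
  d7 = 8 + d5/4 = 71/8
  d8 = d4*2 = 24
  d9 = d5*3 + d6/2 = 61/4
Walk from origin (0, 0):
  seg 1: right by d8 = 24 → (24, 0)
  seg 2: up by d1 = 1 → (24, 1)
  seg 3: up by d6 = 19/2 → (24, 21/2)
  seg 4: up by d5 = 7/2 → (24, 14)
  seg 5: left by d6 = 19/2 → (29/2, 14)
  seg 6: left by d8 = 24 → (-19/2, 14)
  seg 7: down by d2 = 1/4 → (-19/2, 55/4)

d6 = 19/2
d7 = 71/8
d8 = 24
d9 = 61/4
endpoint = (-19/2, 55/4)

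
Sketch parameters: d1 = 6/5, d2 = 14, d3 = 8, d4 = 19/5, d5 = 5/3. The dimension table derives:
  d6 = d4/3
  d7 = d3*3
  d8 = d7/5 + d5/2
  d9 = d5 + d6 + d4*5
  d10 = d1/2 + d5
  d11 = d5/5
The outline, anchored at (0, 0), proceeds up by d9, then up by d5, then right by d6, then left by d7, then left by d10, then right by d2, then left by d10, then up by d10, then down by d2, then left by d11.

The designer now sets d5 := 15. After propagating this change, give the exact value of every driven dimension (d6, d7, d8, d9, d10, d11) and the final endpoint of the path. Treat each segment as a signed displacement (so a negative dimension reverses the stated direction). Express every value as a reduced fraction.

Apply edit: d5 := 15
  d6 = d4/3 = 19/15
  d7 = d3*3 = 24
  d8 = d7/5 + d5/2 = 123/10
  d9 = d5 + d6 + d4*5 = 529/15
  d10 = d1/2 + d5 = 78/5
  d11 = d5/5 = 3
Walk from origin (0, 0):
  seg 1: up by d9 = 529/15 → (0, 529/15)
  seg 2: up by d5 = 15 → (0, 754/15)
  seg 3: right by d6 = 19/15 → (19/15, 754/15)
  seg 4: left by d7 = 24 → (-341/15, 754/15)
  seg 5: left by d10 = 78/5 → (-115/3, 754/15)
  seg 6: right by d2 = 14 → (-73/3, 754/15)
  seg 7: left by d10 = 78/5 → (-599/15, 754/15)
  seg 8: up by d10 = 78/5 → (-599/15, 988/15)
  seg 9: down by d2 = 14 → (-599/15, 778/15)
  seg 10: left by d11 = 3 → (-644/15, 778/15)

d6 = 19/15
d7 = 24
d8 = 123/10
d9 = 529/15
d10 = 78/5
d11 = 3
endpoint = (-644/15, 778/15)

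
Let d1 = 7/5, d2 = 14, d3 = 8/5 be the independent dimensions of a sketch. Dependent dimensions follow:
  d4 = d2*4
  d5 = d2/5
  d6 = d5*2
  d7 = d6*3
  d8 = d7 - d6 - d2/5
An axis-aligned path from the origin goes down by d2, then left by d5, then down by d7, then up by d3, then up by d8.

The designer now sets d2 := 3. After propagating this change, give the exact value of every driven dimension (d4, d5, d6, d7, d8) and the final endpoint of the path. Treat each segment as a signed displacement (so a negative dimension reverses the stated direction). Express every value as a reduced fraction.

d4 = 12
d5 = 3/5
d6 = 6/5
d7 = 18/5
d8 = 9/5
endpoint = (-3/5, -16/5)

Apply edit: d2 := 3
  d4 = d2*4 = 12
  d5 = d2/5 = 3/5
  d6 = d5*2 = 6/5
  d7 = d6*3 = 18/5
  d8 = d7 - d6 - d2/5 = 9/5
Walk from origin (0, 0):
  seg 1: down by d2 = 3 → (0, -3)
  seg 2: left by d5 = 3/5 → (-3/5, -3)
  seg 3: down by d7 = 18/5 → (-3/5, -33/5)
  seg 4: up by d3 = 8/5 → (-3/5, -5)
  seg 5: up by d8 = 9/5 → (-3/5, -16/5)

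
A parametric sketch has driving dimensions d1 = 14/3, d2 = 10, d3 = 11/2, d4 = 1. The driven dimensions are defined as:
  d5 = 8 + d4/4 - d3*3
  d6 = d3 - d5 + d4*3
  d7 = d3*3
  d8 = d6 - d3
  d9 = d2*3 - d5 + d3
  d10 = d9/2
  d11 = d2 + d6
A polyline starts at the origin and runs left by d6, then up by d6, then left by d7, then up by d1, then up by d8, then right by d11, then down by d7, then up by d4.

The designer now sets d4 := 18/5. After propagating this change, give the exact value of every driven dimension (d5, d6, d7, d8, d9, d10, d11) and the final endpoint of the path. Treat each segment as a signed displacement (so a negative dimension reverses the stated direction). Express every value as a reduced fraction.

Apply edit: d4 := 18/5
  d5 = 8 + d4/4 - d3*3 = -38/5
  d6 = d3 - d5 + d4*3 = 239/10
  d7 = d3*3 = 33/2
  d8 = d6 - d3 = 92/5
  d9 = d2*3 - d5 + d3 = 431/10
  d10 = d9/2 = 431/20
  d11 = d2 + d6 = 339/10
Walk from origin (0, 0):
  seg 1: left by d6 = 239/10 → (-239/10, 0)
  seg 2: up by d6 = 239/10 → (-239/10, 239/10)
  seg 3: left by d7 = 33/2 → (-202/5, 239/10)
  seg 4: up by d1 = 14/3 → (-202/5, 857/30)
  seg 5: up by d8 = 92/5 → (-202/5, 1409/30)
  seg 6: right by d11 = 339/10 → (-13/2, 1409/30)
  seg 7: down by d7 = 33/2 → (-13/2, 457/15)
  seg 8: up by d4 = 18/5 → (-13/2, 511/15)

d5 = -38/5
d6 = 239/10
d7 = 33/2
d8 = 92/5
d9 = 431/10
d10 = 431/20
d11 = 339/10
endpoint = (-13/2, 511/15)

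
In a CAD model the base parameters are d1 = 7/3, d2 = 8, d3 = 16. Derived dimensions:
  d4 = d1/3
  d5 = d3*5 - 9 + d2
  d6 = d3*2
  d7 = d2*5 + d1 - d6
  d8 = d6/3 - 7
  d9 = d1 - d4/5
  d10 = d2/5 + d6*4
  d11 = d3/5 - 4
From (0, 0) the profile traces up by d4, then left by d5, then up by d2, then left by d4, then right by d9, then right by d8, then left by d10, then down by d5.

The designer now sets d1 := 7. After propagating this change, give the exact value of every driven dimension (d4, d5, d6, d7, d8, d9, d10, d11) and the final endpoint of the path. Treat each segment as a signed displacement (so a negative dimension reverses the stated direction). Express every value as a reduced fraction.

d4 = 7/3
d5 = 79
d6 = 32
d7 = 15
d8 = 11/3
d9 = 98/15
d10 = 648/5
d11 = -4/5
endpoint = (-3011/15, -206/3)

Apply edit: d1 := 7
  d4 = d1/3 = 7/3
  d5 = d3*5 - 9 + d2 = 79
  d6 = d3*2 = 32
  d7 = d2*5 + d1 - d6 = 15
  d8 = d6/3 - 7 = 11/3
  d9 = d1 - d4/5 = 98/15
  d10 = d2/5 + d6*4 = 648/5
  d11 = d3/5 - 4 = -4/5
Walk from origin (0, 0):
  seg 1: up by d4 = 7/3 → (0, 7/3)
  seg 2: left by d5 = 79 → (-79, 7/3)
  seg 3: up by d2 = 8 → (-79, 31/3)
  seg 4: left by d4 = 7/3 → (-244/3, 31/3)
  seg 5: right by d9 = 98/15 → (-374/5, 31/3)
  seg 6: right by d8 = 11/3 → (-1067/15, 31/3)
  seg 7: left by d10 = 648/5 → (-3011/15, 31/3)
  seg 8: down by d5 = 79 → (-3011/15, -206/3)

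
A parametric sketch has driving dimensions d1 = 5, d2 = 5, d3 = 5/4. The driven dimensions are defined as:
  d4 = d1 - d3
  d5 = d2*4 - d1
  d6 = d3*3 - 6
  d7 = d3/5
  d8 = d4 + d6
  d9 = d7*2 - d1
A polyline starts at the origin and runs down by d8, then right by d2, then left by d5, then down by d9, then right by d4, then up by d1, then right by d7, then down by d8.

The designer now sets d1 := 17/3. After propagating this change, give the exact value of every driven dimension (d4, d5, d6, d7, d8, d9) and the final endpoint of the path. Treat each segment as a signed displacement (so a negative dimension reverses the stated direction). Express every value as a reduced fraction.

Apply edit: d1 := 17/3
  d4 = d1 - d3 = 53/12
  d5 = d2*4 - d1 = 43/3
  d6 = d3*3 - 6 = -9/4
  d7 = d3/5 = 1/4
  d8 = d4 + d6 = 13/6
  d9 = d7*2 - d1 = -31/6
Walk from origin (0, 0):
  seg 1: down by d8 = 13/6 → (0, -13/6)
  seg 2: right by d2 = 5 → (5, -13/6)
  seg 3: left by d5 = 43/3 → (-28/3, -13/6)
  seg 4: down by d9 = -31/6 → (-28/3, 3)
  seg 5: right by d4 = 53/12 → (-59/12, 3)
  seg 6: up by d1 = 17/3 → (-59/12, 26/3)
  seg 7: right by d7 = 1/4 → (-14/3, 26/3)
  seg 8: down by d8 = 13/6 → (-14/3, 13/2)

d4 = 53/12
d5 = 43/3
d6 = -9/4
d7 = 1/4
d8 = 13/6
d9 = -31/6
endpoint = (-14/3, 13/2)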